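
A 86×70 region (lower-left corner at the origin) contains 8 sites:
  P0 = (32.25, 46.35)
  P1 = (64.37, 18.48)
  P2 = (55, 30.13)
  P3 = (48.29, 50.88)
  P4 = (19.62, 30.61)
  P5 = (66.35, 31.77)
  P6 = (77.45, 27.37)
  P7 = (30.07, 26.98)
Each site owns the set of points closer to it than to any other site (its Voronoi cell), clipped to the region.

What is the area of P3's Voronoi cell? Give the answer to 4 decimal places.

Area of P3's cell: 998.0961

1. box [0,86]×[0,70]: [(0, 0) (86, 0) (86, 70) (0, 70)]
2. ⊥bis P3·P0 via (40.27,48.615): [(53.9998, 0) (86, 0) (86, 70) (34.2305, 70)]  |A|=2931.9406
3. ⊥bis P3·P1 via (56.33,34.68): [(45.696, 29.4024) (86, 49.4051) (86, 70) (34.2305, 70)]  |A|=1465.8878
4. ⊥bis P3·P2 via (51.645,40.505): [(43.3207, 37.8131) (86, 51.6145) (86, 70) (34.2305, 70)]  |A|=1225.4903
5. ⊥bis P3·P4 via (33.955,40.745): [(43.3207, 37.8131) (86, 51.6145) (86, 70) (34.2305, 70)]  |A|=1225.4903
6. ⊥bis P3·P5 via (57.32,41.325): [(43.3207, 37.8131) (58.9529, 42.8682) (86, 68.4292) (86, 70) (34.2305, 70)]  |A|=998.0961
7. ⊥bis P3·P6 via (62.87,39.125): [(43.3207, 37.8131) (58.9529, 42.8682) (86, 68.4292) (86, 70) (34.2305, 70)]  |A|=998.0961
8. ⊥bis P3·P7 via (39.18,38.93): [(43.3207, 37.8131) (58.9529, 42.8682) (86, 68.4292) (86, 70) (34.2305, 70)]  |A|=998.0961
9. canonical 5-gon: [(43.3207, 37.8131) (58.9529, 42.8682) (86, 68.4292) (86, 70) (34.2305, 70)]
10. shoelace: 998.0961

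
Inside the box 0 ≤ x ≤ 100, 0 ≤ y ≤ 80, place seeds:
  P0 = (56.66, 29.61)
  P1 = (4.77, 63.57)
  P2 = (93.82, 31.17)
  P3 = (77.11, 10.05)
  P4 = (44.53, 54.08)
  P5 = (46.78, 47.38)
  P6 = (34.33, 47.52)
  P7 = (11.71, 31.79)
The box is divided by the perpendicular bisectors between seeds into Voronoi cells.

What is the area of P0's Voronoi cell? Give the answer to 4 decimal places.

Area of P0's cell: 1257.9359

1. box [0,100]×[0,80]: [(0, 0) (100, 0) (100, 80) (0, 80)]
2. ⊥bis P0·P1 via (30.715,46.59): [(0.2236, 0) (100, 0) (100, 80) (52.5806, 80)]  |A|=5887.832
3. ⊥bis P0·P2 via (75.24,30.39): [(0.2236, 0) (76.5158, 0) (73.1573, 80) (52.5806, 80)]  |A|=3874.7573
4. ⊥bis P0·P3 via (66.885,19.83): [(0.2236, 0) (47.918, 0) (75.3134, 28.6419) (73.1573, 80) (52.5806, 80)]  |A|=3465.2102
5. ⊥bis P0·P4 via (50.595,41.845): [(16.5716, 24.9793) (0.2236, 0) (47.918, 0) (75.3134, 28.6419) (74.2665, 53.5792)]  |A|=2121.1019
6. ⊥bis P0·P5 via (51.72,38.495): [(10.3713, 15.5054) (0.2236, 0) (47.918, 0) (75.3134, 28.6419) (74.3711, 51.0888)]  |A|=1854.9177
7. ⊥bis P0·P6 via (45.495,38.565): [(40.3834, 32.1919) (14.5636, 0) (47.918, 0) (75.3134, 28.6419) (74.3711, 51.0888)]  |A|=1476.0927
8. ⊥bis P0·P7 via (34.185,30.7): [(40.3834, 32.1919) (33.8631, 24.0625) (32.6961, 0) (47.918, 0) (75.3134, 28.6419) (74.3711, 51.0888)]  |A|=1257.9359
9. canonical 6-gon: [(40.3834, 32.1919) (33.8631, 24.0625) (32.6961, 0) (47.918, 0) (75.3134, 28.6419) (74.3711, 51.0888)]
10. shoelace: 1257.9359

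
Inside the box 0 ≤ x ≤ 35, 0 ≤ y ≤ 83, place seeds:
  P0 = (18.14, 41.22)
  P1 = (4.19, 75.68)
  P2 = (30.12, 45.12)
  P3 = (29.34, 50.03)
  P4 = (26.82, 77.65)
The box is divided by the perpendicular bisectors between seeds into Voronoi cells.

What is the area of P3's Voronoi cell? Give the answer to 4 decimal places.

Area of P3's cell: 291.4364

1. box [0,35]×[0,83]: [(0, 0) (35, 0) (35, 83) (0, 83)]
2. ⊥bis P3·P0 via (23.74,45.625): [(0, 75.8052) (35, 31.3104) (35, 83) (0, 83)]  |A|=1030.4769
3. ⊥bis P3·P1 via (16.765,62.855): [(13.0512, 59.2135) (35, 31.3104) (35, 80.7345)]  |A|=542.402
4. ⊥bis P3·P2 via (29.73,47.575): [(13.0512, 59.2135) (23.0419, 46.5125) (35, 48.4122) (35, 80.7345)]  |A|=440.1489
5. ⊥bis P3·P4 via (28.08,63.84): [(16.7117, 62.8028) (13.0512, 59.2135) (23.0419, 46.5125) (35, 48.4122) (35, 64.4714)]  |A|=291.4364
6. canonical 5-gon: [(16.7117, 62.8028) (13.0512, 59.2135) (23.0419, 46.5125) (35, 48.4122) (35, 64.4714)]
7. shoelace: 291.4364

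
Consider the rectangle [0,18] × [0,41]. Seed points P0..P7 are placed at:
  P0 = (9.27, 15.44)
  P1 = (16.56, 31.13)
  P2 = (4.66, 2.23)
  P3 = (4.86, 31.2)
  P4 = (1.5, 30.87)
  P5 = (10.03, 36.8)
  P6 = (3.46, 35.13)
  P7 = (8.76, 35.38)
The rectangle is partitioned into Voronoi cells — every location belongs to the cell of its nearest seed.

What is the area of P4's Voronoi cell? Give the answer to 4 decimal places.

Area of P4's cell: 42.3296

1. box [0,18]×[0,41]: [(0, 0) (18, 0) (18, 41) (0, 41)]
2. ⊥bis P4·P0 via (5.385,23.155): [(0, 20.4433) (18, 29.5075) (18, 41) (0, 41)]  |A|=288.4431
3. ⊥bis P4·P1 via (9.03,31): [(0, 20.4433) (9.1329, 25.0423) (8.8574, 41) (0, 41)]  |A|=164.5422
4. ⊥bis P4·P2 via (3.08,16.55): [(0, 20.4433) (9.1329, 25.0423) (8.8574, 41) (0, 41)]  |A|=164.5422
5. ⊥bis P4·P3 via (3.18,31.035): [(0, 20.4433) (4.0214, 22.4683) (2.2013, 41) (0, 41)]  |A|=61.7299
6. ⊥bis P4·P5 via (5.765,33.835): [(0, 20.4433) (4.0214, 22.4683) (2.4345, 38.6258) (0.7839, 41) (0, 41)]  |A|=60.0473
7. ⊥bis P4·P6 via (2.48,33): [(0, 34.141) (0, 20.4433) (4.0214, 22.4683) (3.011, 32.7557)]  |A|=42.3296
8. ⊥bis P4·P7 via (5.13,33.125): [(0, 34.141) (0, 20.4433) (4.0214, 22.4683) (3.011, 32.7557)]  |A|=42.3296
9. canonical 4-gon: [(0, 34.141) (0, 20.4433) (4.0214, 22.4683) (3.011, 32.7557)]
10. shoelace: 42.3296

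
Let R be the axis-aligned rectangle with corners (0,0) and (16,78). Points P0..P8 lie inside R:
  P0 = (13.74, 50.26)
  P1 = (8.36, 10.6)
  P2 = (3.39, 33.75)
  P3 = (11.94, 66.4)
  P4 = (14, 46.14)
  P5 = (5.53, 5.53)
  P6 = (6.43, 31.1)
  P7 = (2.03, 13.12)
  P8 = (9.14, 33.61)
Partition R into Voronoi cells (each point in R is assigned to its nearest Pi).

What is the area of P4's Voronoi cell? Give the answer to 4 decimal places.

Area of P4's cell: 95.3331

1. box [0,16]×[0,78]: [(0, 0) (16, 0) (16, 78) (0, 78)]
2. ⊥bis P4·P0 via (13.87,48.2): [(0, 47.3247) (0, 0) (16, 0) (16, 48.3344)]  |A|=765.273
3. ⊥bis P4·P1 via (11.18,28.37): [(0, 47.3247) (0, 30.1442) (16, 27.6051) (16, 48.3344)]  |A|=303.2786
4. ⊥bis P4·P2 via (8.695,39.945): [(0.0719, 47.3292) (16, 33.6895) (16, 48.3344)]  |A|=116.6329
5. ⊥bis P4·P3 via (12.97,56.27): [(0.0719, 47.3292) (16, 33.6895) (16, 48.3344)]  |A|=116.6329
6. ⊥bis P4·P5 via (9.765,25.835): [(0.0719, 47.3292) (16, 33.6895) (16, 48.3344)]  |A|=116.6329
7. ⊥bis P4·P6 via (10.215,38.62): [(0.0719, 47.3292) (10.2812, 38.5867) (16, 35.7083) (16, 48.3344)]  |A|=110.8604
8. ⊥bis P4·P7 via (8.015,29.63): [(0.0719, 47.3292) (10.2812, 38.5867) (16, 35.7083) (16, 48.3344)]  |A|=110.8604
9. ⊥bis P4·P8 via (11.57,39.875): [(0.0719, 47.3292) (6.4641, 41.8554) (16, 38.1567) (16, 48.3344)]  |A|=95.3331
10. canonical 4-gon: [(0.0719, 47.3292) (6.4641, 41.8554) (16, 38.1567) (16, 48.3344)]
11. shoelace: 95.3331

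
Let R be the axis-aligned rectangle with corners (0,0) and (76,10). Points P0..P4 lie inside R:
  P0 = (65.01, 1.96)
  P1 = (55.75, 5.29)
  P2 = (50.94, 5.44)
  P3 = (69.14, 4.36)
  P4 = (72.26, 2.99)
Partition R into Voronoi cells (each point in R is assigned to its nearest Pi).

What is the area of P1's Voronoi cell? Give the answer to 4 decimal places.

1. box [0,76]×[0,10]: [(0, 0) (76, 0) (76, 10) (0, 10)]
2. ⊥bis P1·P0 via (60.38,3.625): [(0, 0) (59.0764, 0) (62.6725, 10) (0, 10)]  |A|=608.7447
3. ⊥bis P1·P2 via (53.345,5.365): [(53.1777, 0) (59.0764, 0) (62.6725, 10) (53.4895, 10)]  |A|=75.4085
4. ⊥bis P1·P3 via (62.445,4.825): [(53.1777, 0) (59.0764, 0) (62.6725, 10) (53.4895, 10)]  |A|=75.4085
5. ⊥bis P1·P4 via (64.005,4.14): [(53.1777, 0) (59.0764, 0) (62.6725, 10) (53.4895, 10)]  |A|=75.4085
6. canonical 4-gon: [(53.1777, 0) (59.0764, 0) (62.6725, 10) (53.4895, 10)]
7. shoelace: 75.4085

Area of P1's cell: 75.4085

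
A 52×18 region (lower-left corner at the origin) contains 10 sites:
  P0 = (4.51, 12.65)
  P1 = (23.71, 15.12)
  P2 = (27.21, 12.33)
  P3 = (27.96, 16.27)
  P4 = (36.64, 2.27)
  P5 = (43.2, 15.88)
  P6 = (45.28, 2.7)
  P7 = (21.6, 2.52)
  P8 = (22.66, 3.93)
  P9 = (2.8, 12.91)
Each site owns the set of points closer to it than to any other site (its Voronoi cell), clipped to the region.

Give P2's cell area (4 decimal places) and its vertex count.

1. box [0,52]×[0,18]: [(0, 0) (52, 0) (52, 18) (0, 18)]
2. ⊥bis P2·P0 via (15.86,12.49): [(15.6839, 0) (52, 0) (52, 18) (15.9377, 18)]  |A|=651.4056
3. ⊥bis P2·P1 via (25.46,13.725): [(15.7049, 1.4874) (15.6839, 0) (52, 0) (52, 18) (28.8678, 18)]  |A|=544.6508
4. ⊥bis P2·P3 via (27.585,14.3): [(26.1379, 14.5755) (15.7049, 1.4874) (15.6839, 0) (52, 0) (52, 9.6525)]  |A|=397.1
5. ⊥bis P2·P4 via (31.925,7.3): [(37.3996, 12.4317) (26.1379, 14.5755) (15.7049, 1.4874) (15.6839, 0) (24.1373, 0)]  |A|=153.444
6. ⊥bis P2·P5 via (35.205,14.105): [(35.8905, 11.0172) (35.496, 12.7941) (26.1379, 14.5755) (15.7049, 1.4874) (15.6839, 0) (24.1373, 0)]  |A|=151.8243
7. ⊥bis P2·P6 via (36.245,7.515): [(35.8905, 11.0172) (35.496, 12.7941) (26.1379, 14.5755) (15.7049, 1.4874) (15.6839, 0) (24.1373, 0)]  |A|=151.8243
8. ⊥bis P2·P7 via (24.405,7.425): [(29.1584, 4.7067) (35.8905, 11.0172) (35.496, 12.7941) (26.1379, 14.5755) (21.6801, 8.9832)]  |A|=81.1541
9. ⊥bis P2·P8 via (24.935,8.13): [(29.9262, 5.4264) (35.8905, 11.0172) (35.496, 12.7941) (26.1379, 14.5755) (22.1867, 9.6187)]  |A|=73.3004
10. ⊥bis P2·P9 via (15.005,12.62): [(29.9262, 5.4264) (35.8905, 11.0172) (35.496, 12.7941) (26.1379, 14.5755) (22.1867, 9.6187)]  |A|=73.3004
11. canonical 5-gon: [(29.9262, 5.4264) (35.8905, 11.0172) (35.496, 12.7941) (26.1379, 14.5755) (22.1867, 9.6187)]
12. shoelace: 73.3004

Area of P2's cell: 73.3004 (5 vertices)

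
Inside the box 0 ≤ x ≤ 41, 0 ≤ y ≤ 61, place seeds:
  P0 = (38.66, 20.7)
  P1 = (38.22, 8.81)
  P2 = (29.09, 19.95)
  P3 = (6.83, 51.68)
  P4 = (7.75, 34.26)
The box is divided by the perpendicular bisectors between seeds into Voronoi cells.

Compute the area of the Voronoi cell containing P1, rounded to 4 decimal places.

1. box [0,41]×[0,61]: [(0, 0) (41, 0) (41, 61) (0, 61)]
2. ⊥bis P1·P0 via (38.44,14.755): [(0, 16.1775) (0, 0) (41, 0) (41, 14.6603)]  |A|=632.1743
3. ⊥bis P1·P2 via (33.655,14.38): [(34.2995, 14.9082) (16.1092, 0) (41, 0) (41, 14.6603)]  |A|=234.6543
4. ⊥bis P1·P3 via (22.525,30.245): [(34.2995, 14.9082) (16.1092, 0) (41, 0) (41, 14.6603)]  |A|=234.6543
5. ⊥bis P1·P4 via (22.985,21.535): [(34.2995, 14.9082) (16.1092, 0) (41, 0) (41, 14.6603)]  |A|=234.6543
6. canonical 4-gon: [(34.2995, 14.9082) (16.1092, 0) (41, 0) (41, 14.6603)]
7. shoelace: 234.6543

Area of P1's cell: 234.6543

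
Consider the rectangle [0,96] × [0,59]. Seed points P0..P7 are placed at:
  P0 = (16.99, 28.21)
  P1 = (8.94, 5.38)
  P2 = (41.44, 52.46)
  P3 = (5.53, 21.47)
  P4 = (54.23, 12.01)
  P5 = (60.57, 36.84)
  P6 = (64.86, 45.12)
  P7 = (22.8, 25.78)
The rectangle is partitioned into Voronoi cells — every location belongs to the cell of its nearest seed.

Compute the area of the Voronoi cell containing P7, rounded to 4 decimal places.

Area of P7's cell: 585.7609

1. box [0,96]×[0,59]: [(0, 0) (96, 0) (96, 59) (0, 59)]
2. ⊥bis P7·P0 via (19.895,26.995): [(8.6045, 0) (96, 0) (96, 59) (33.2809, 59)]  |A|=4428.3806
3. ⊥bis P7·P1 via (15.87,15.58): [(15.2865, 15.9764) (38.8016, 0) (96, 0) (96, 59) (33.2809, 59)]  |A|=4187.1598
4. ⊥bis P7·P2 via (32.12,39.12): [(26.5839, 42.9878) (15.2865, 15.9764) (38.8016, 0) (88.1136, 0)]  |A|=1467.7411
5. ⊥bis P7·P3 via (14.165,23.625): [(26.5839, 42.9878) (15.7796, 17.1553) (16.2346, 15.3323) (38.8016, 0) (88.1136, 0)]  |A|=1467.0235
6. ⊥bis P7·P4 via (38.515,18.895): [(43.8006, 30.9593) (26.5839, 42.9878) (15.7796, 17.1553) (16.2346, 15.3323) (32.2014, 4.4842)]  |A|=590.312
7. ⊥bis P7·P5 via (41.685,31.31): [(42.5941, 28.2055) (41.27, 32.7274) (26.5839, 42.9878) (15.7796, 17.1553) (16.2346, 15.3323) (32.2014, 4.4842)]  |A|=585.7609
8. ⊥bis P7·P6 via (43.83,35.45): [(42.5941, 28.2055) (41.27, 32.7274) (26.5839, 42.9878) (15.7796, 17.1553) (16.2346, 15.3323) (32.2014, 4.4842)]  |A|=585.7609
9. canonical 6-gon: [(42.5941, 28.2055) (41.27, 32.7274) (26.5839, 42.9878) (15.7796, 17.1553) (16.2346, 15.3323) (32.2014, 4.4842)]
10. shoelace: 585.7609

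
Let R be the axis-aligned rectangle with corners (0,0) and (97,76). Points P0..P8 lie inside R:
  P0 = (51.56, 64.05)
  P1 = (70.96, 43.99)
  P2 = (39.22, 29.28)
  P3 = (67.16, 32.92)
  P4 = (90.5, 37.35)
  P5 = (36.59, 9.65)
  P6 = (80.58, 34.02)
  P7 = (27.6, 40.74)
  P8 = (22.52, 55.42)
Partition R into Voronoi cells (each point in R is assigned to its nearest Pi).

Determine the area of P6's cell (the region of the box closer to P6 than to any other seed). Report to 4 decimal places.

Area of P6's cell: 646.8398

1. box [0,97]×[0,76]: [(0, 0) (97, 0) (97, 76) (0, 76)]
2. ⊥bis P6·P0 via (66.07,49.035): [(15.3284, 0) (97, 0) (97, 76) (93.9735, 76)]  |A|=3218.5284
3. ⊥bis P6·P1 via (75.77,39.005): [(35.3459, 0) (97, 0) (97, 59.4897)]  |A|=1833.8924
4. ⊥bis P6·P2 via (59.9,31.65): [(60.7212, 24.4845) (63.5272, 0) (97, 0) (97, 59.4897)]  |A|=1488.8901
5. ⊥bis P6·P3 via (73.87,33.47): [(73.5888, 36.9004) (76.6134, 0) (97, 0) (97, 59.4897)]  |A|=1072.4982
6. ⊥bis P6·P4 via (85.54,35.685): [(82.3079, 45.3134) (73.5888, 36.9004) (76.6134, 0) (97, 0) (97, 1.5459)]  |A|=646.8398
7. ⊥bis P6·P5 via (58.585,21.835): [(82.3079, 45.3134) (73.5888, 36.9004) (76.6134, 0) (97, 0) (97, 1.5459)]  |A|=646.8398
8. ⊥bis P6·P7 via (54.09,37.38): [(82.3079, 45.3134) (73.5888, 36.9004) (76.6134, 0) (97, 0) (97, 1.5459)]  |A|=646.8398
9. ⊥bis P6·P8 via (51.55,44.72): [(82.3079, 45.3134) (73.5888, 36.9004) (76.6134, 0) (97, 0) (97, 1.5459)]  |A|=646.8398
10. canonical 5-gon: [(82.3079, 45.3134) (73.5888, 36.9004) (76.6134, 0) (97, 0) (97, 1.5459)]
11. shoelace: 646.8398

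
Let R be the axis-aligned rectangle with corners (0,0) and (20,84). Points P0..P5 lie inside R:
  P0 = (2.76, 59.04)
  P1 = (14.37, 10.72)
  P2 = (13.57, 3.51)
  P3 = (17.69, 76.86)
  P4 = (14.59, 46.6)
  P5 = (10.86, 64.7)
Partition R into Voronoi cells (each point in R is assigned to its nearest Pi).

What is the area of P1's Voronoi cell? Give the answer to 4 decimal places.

Area of P1's cell: 422.6394

1. box [0,20]×[0,84]: [(0, 0) (20, 0) (20, 84) (0, 84)]
2. ⊥bis P1·P0 via (8.565,34.88): [(0, 32.8221) (0, 0) (20, 0) (20, 37.6275)]  |A|=704.4958
3. ⊥bis P1·P2 via (13.97,7.115): [(0, 32.8221) (0, 8.6651) (20, 6.4459) (20, 37.6275)]  |A|=553.3859
4. ⊥bis P1·P3 via (16.03,43.79): [(0, 32.8221) (0, 8.6651) (20, 6.4459) (20, 37.6275)]  |A|=553.3859
5. ⊥bis P1·P4 via (14.48,28.66): [(0, 28.7488) (0, 8.6651) (20, 6.4459) (20, 28.6262)]  |A|=422.6394
6. ⊥bis P1·P5 via (12.615,37.71): [(0, 28.7488) (0, 8.6651) (20, 6.4459) (20, 28.6262)]  |A|=422.6394
7. canonical 4-gon: [(0, 28.7488) (0, 8.6651) (20, 6.4459) (20, 28.6262)]
8. shoelace: 422.6394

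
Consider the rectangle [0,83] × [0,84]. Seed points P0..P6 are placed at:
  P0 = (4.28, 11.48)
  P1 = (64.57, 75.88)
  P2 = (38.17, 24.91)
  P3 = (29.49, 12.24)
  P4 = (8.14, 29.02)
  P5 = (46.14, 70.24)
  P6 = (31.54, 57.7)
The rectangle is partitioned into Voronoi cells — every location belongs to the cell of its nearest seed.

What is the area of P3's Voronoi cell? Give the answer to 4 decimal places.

Area of P3's cell: 626.5433

1. box [0,83]×[0,84]: [(0, 0) (83, 0) (83, 84) (0, 84)]
2. ⊥bis P3·P0 via (16.885,11.86): [(17.2425, 0) (83, 0) (83, 84) (14.7102, 84)]  |A|=5629.9844
3. ⊥bis P3·P1 via (47.03,44.06): [(15.3885, 61.5016) (17.2425, 0) (83, 0) (83, 24.2324)]  |A|=2841.2906
4. ⊥bis P3·P2 via (33.83,18.575): [(16.3209, 30.5702) (17.2425, 0) (60.9435, 0)]  |A|=667.9726
5. ⊥bis P3·P4 via (18.815,20.63): [(23.0203, 25.9806) (16.7017, 17.9411) (17.2425, 0) (60.9435, 0)]  |A|=626.5433
6. ⊥bis P3·P5 via (37.815,41.24): [(23.0203, 25.9806) (16.7017, 17.9411) (17.2425, 0) (60.9435, 0)]  |A|=626.5433
7. ⊥bis P3·P6 via (30.515,34.97): [(23.0203, 25.9806) (16.7017, 17.9411) (17.2425, 0) (60.9435, 0)]  |A|=626.5433
8. canonical 4-gon: [(23.0203, 25.9806) (16.7017, 17.9411) (17.2425, 0) (60.9435, 0)]
9. shoelace: 626.5433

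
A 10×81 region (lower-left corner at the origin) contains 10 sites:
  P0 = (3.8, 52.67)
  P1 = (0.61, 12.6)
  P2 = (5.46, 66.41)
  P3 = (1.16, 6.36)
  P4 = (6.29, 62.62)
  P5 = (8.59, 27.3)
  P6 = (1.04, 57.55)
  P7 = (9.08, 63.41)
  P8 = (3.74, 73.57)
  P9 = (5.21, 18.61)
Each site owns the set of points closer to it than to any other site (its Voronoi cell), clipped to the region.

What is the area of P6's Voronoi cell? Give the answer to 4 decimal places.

1. box [0,10]×[0,81]: [(0, 0) (10, 0) (10, 81) (0, 81)]
2. ⊥bis P6·P0 via (2.42,55.11): [(0, 53.7413) (10, 59.397) (10, 81) (0, 81)]  |A|=244.3082
3. ⊥bis P6·P1 via (0.825,35.075): [(0, 53.7413) (10, 59.397) (10, 81) (0, 81)]  |A|=244.3082
4. ⊥bis P6·P2 via (3.25,61.98): [(0, 63.6013) (0, 53.7413) (9.2631, 58.9803)]  |A|=45.667
5. ⊥bis P6·P3 via (1.1,31.955): [(0, 63.6013) (0, 53.7413) (9.2631, 58.9803)]  |A|=45.667
6. ⊥bis P6·P4 via (3.665,60.085): [(0.5195, 63.3422) (0, 63.6013) (0, 53.7413) (6.3325, 57.3228)]  |A|=32.0295
7. ⊥bis P6·P5 via (4.815,42.425): [(0.5195, 63.3422) (0, 63.6013) (0, 53.7413) (6.3325, 57.3228)]  |A|=32.0295
8. ⊥bis P6·P7 via (5.06,60.48): [(0.5195, 63.3422) (0, 63.6013) (0, 53.7413) (6.3325, 57.3228)]  |A|=32.0295
9. ⊥bis P6·P8 via (2.39,65.56): [(0.5195, 63.3422) (0, 63.6013) (0, 53.7413) (6.3325, 57.3228)]  |A|=32.0295
10. ⊥bis P6·P9 via (3.125,38.08): [(0.5195, 63.3422) (0, 63.6013) (0, 53.7413) (6.3325, 57.3228)]  |A|=32.0295
11. canonical 4-gon: [(0.5195, 63.3422) (0, 63.6013) (0, 53.7413) (6.3325, 57.3228)]
12. shoelace: 32.0295

Area of P6's cell: 32.0295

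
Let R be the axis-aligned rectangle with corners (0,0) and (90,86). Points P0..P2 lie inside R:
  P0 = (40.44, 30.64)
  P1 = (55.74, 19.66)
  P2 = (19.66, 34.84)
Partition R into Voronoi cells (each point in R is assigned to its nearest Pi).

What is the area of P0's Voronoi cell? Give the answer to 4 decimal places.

Area of P0's cell: 2472.6044

1. box [0,90]×[0,86]: [(0, 0) (90, 0) (90, 86) (0, 86)]
2. ⊥bis P0·P1 via (48.09,25.15): [(0, 0) (30.0412, 0) (90, 83.5492) (90, 86) (0, 86)]  |A|=5235.2447
3. ⊥bis P0·P2 via (30.05,32.74): [(23.4327, 0) (30.0412, 0) (90, 83.5492) (90, 86) (40.8148, 86)]  |A|=2472.6044
4. canonical 5-gon: [(23.4327, 0) (30.0412, 0) (90, 83.5492) (90, 86) (40.8148, 86)]
5. shoelace: 2472.6044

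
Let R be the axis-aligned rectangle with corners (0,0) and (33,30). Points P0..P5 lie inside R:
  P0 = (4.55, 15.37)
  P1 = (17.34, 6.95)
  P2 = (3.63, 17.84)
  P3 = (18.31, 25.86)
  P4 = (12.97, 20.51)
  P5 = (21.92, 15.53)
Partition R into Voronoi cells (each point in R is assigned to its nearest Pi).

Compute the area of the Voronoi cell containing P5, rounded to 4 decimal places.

1. box [0,33]×[0,30]: [(0, 0) (33, 0) (33, 30) (0, 30)]
2. ⊥bis P5·P0 via (13.235,15.45): [(13.3773, 0) (33, 0) (33, 30) (13.101, 30)]  |A|=592.8256
3. ⊥bis P5·P1 via (19.63,11.24): [(13.2424, 14.6497) (33, 4.1031) (33, 30) (13.101, 30)]  |A|=408.5585
4. ⊥bis P5·P2 via (12.775,16.685): [(13.1931, 19.9956) (13.2424, 14.6497) (33, 4.1031) (33, 30) (14.4567, 30)]  |A|=401.7771
5. ⊥bis P5·P3 via (20.115,20.695): [(13.2089, 18.2815) (13.2424, 14.6497) (33, 4.1031) (33, 25.1979)]  |A|=244.4462
6. ⊥bis P5·P4 via (17.445,18.02): [(18.6482, 20.1824) (15.0367, 13.6919) (33, 4.1031) (33, 25.1979)]  |A|=226.9843
7. canonical 4-gon: [(18.6482, 20.1824) (15.0367, 13.6919) (33, 4.1031) (33, 25.1979)]
8. shoelace: 226.9843

Area of P5's cell: 226.9843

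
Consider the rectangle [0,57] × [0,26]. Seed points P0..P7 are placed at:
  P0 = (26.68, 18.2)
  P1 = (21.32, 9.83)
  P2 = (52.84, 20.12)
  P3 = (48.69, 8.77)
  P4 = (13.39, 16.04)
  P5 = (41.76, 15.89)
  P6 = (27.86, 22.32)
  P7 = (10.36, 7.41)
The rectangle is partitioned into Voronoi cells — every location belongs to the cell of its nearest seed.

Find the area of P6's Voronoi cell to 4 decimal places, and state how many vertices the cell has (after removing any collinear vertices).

1. box [0,57]×[0,26]: [(0, 0) (57, 0) (57, 26) (0, 26)]
2. ⊥bis P6·P0 via (27.27,20.26): [(57, 11.7451) (57, 26) (7.2286, 26)]  |A|=354.7429
3. ⊥bis P6·P1 via (24.59,16.075): [(57, 11.7451) (57, 26) (7.2286, 26)]  |A|=354.7429
4. ⊥bis P6·P2 via (40.35,21.22): [(39.9457, 16.6296) (40.771, 26) (7.2286, 26)]  |A|=157.1529
5. ⊥bis P6·P3 via (38.275,15.545): [(39.1321, 16.8626) (40.0969, 18.3457) (40.771, 26) (7.2286, 26)]  |A|=156.4372
6. ⊥bis P6·P4 via (20.625,19.18): [(19.1465, 22.5866) (39.1321, 16.8626) (40.0969, 18.3457) (40.771, 26) (17.6651, 26)]  |A|=138.6254
7. ⊥bis P6·P5 via (34.81,19.105): [(19.1465, 22.5866) (34.3997, 18.218) (37.9996, 26) (17.6651, 26)]  |A|=101.9178
8. ⊥bis P6·P7 via (19.11,14.865): [(19.1465, 22.5866) (34.3997, 18.218) (37.9996, 26) (17.6651, 26)]  |A|=101.9178
9. canonical 4-gon: [(19.1465, 22.5866) (34.3997, 18.218) (37.9996, 26) (17.6651, 26)]
10. shoelace: 101.9178

Area of P6's cell: 101.9178 (4 vertices)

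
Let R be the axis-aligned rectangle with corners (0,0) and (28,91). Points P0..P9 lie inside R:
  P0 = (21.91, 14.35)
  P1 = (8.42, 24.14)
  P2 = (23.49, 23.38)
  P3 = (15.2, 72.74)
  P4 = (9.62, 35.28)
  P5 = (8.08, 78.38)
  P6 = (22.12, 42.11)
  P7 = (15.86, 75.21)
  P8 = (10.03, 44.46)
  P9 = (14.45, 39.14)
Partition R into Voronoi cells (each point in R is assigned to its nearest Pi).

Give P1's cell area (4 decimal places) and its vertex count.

1. box [0,28]×[0,91]: [(0, 0) (28, 0) (28, 91) (0, 91)]
2. ⊥bis P1·P0 via (15.165,19.245): [(0, 0) (1.1985, 0) (28, 36.9308) (28, 91) (0, 91)]  |A|=2053.0987
3. ⊥bis P1·P2 via (15.955,23.76): [(0, 0) (1.1985, 0) (15.7693, 20.0777) (19.346, 91) (0, 91)]  |A|=1415.5658
4. ⊥bis P1·P3 via (11.81,48.44): [(0, 50.0876) (0, 0) (1.1985, 0) (15.7693, 20.0777) (17.162, 47.6934)]  |A|=645.5913
5. ⊥bis P1·P4 via (9.02,29.71): [(0, 30.6816) (0, 0) (1.1985, 0) (15.7693, 20.0777) (16.216, 28.9349)]  |A|=326.149
6. ⊥bis P1·P5 via (8.25,51.26): [(0, 30.6816) (0, 0) (1.1985, 0) (15.7693, 20.0777) (16.216, 28.9349)]  |A|=326.149
7. ⊥bis P1·P6 via (15.27,33.125): [(0, 30.6816) (0, 0) (1.1985, 0) (15.7693, 20.0777) (16.216, 28.9349)]  |A|=326.149
8. ⊥bis P1·P7 via (12.14,49.675): [(0, 30.6816) (0, 0) (1.1985, 0) (15.7693, 20.0777) (16.216, 28.9349)]  |A|=326.149
9. ⊥bis P1·P8 via (9.225,34.3): [(0, 30.6816) (0, 0) (1.1985, 0) (15.7693, 20.0777) (16.216, 28.9349)]  |A|=326.149
10. ⊥bis P1·P9 via (11.435,31.64): [(0, 30.6816) (0, 0) (1.1985, 0) (15.7693, 20.0777) (16.216, 28.9349)]  |A|=326.149
11. canonical 5-gon: [(0, 30.6816) (0, 0) (1.1985, 0) (15.7693, 20.0777) (16.216, 28.9349)]
12. shoelace: 326.149

Area of P1's cell: 326.1490 (5 vertices)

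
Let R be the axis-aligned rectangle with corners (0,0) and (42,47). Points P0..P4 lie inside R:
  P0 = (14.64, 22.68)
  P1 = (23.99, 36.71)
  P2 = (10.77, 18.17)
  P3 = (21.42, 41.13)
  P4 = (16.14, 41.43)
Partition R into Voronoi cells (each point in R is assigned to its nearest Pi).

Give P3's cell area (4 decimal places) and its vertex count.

Area of P3's cell: 92.0376 (3 vertices)

1. box [0,42]×[0,47]: [(0, 0) (42, 0) (42, 47) (0, 47)]
2. ⊥bis P3·P0 via (18.03,31.905): [(0, 38.5307) (42, 23.0965) (42, 47) (0, 47)]  |A|=679.8294
3. ⊥bis P3·P1 via (22.705,38.92): [(0, 38.5307) (13.502, 33.5689) (36.6013, 47) (0, 47)]  |A|=302.9739
4. ⊥bis P3·P2 via (16.095,29.65): [(0, 38.5307) (13.502, 33.5689) (36.6013, 47) (0, 47)]  |A|=302.9739
5. ⊥bis P3·P4 via (18.78,41.28): [(18.5072, 36.4792) (36.6013, 47) (19.105, 47)]  |A|=92.0376
6. canonical 3-gon: [(18.5072, 36.4792) (36.6013, 47) (19.105, 47)]
7. shoelace: 92.0376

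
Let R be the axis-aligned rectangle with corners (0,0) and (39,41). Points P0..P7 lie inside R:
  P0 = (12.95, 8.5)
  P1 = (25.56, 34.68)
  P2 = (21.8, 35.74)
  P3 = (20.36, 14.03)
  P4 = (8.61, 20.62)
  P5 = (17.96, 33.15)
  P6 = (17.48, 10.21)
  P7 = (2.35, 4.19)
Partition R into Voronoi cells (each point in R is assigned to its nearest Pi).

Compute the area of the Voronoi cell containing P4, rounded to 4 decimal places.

Area of P4's cell: 266.4689

1. box [0,39]×[0,41]: [(0, 0) (39, 0) (39, 41) (0, 41)]
2. ⊥bis P4·P0 via (10.78,14.56): [(0, 10.6998) (39, 24.6652) (39, 41) (0, 41)]  |A|=909.3822
3. ⊥bis P4·P1 via (17.085,27.65): [(0, 10.6998) (24.0126, 19.2984) (6.0112, 41) (0, 41)]  |A|=429.0195
4. ⊥bis P4·P2 via (15.205,28.18): [(0, 10.6998) (24.0126, 19.2984) (20.4165, 23.6337) (0.5091, 41) (0, 41)]  |A|=381.2444
5. ⊥bis P4·P3 via (14.485,17.325): [(0, 10.6998) (13.4756, 15.5253) (18.8095, 25.0356) (0.5091, 41) (0, 41)]  |A|=340.2392
6. ⊥bis P4·P5 via (13.285,26.885): [(0, 36.7984) (0, 10.6998) (13.4756, 15.5253) (17.9108, 23.4332)]  |A|=276.3042
7. ⊥bis P4·P6 via (13.045,15.415): [(0, 36.7984) (0, 10.6998) (12.9561, 15.3392) (13.7513, 16.0168) (17.9108, 23.4332)]  |A|=276.2021
8. ⊥bis P4·P7 via (5.48,12.405): [(0, 36.7984) (0, 14.4929) (5.1321, 12.5376) (12.9561, 15.3392) (13.7513, 16.0168) (17.9108, 23.4332)]  |A|=266.4689
9. canonical 6-gon: [(0, 36.7984) (0, 14.4929) (5.1321, 12.5376) (12.9561, 15.3392) (13.7513, 16.0168) (17.9108, 23.4332)]
10. shoelace: 266.4689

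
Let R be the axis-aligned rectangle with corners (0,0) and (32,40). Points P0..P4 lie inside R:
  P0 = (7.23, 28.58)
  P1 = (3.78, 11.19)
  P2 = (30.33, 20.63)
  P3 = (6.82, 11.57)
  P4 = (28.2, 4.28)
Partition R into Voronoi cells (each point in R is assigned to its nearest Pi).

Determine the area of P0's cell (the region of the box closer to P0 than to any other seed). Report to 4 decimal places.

Area of P0's cell: 410.5510

1. box [0,32]×[0,40]: [(0, 0) (32, 0) (32, 40) (0, 40)]
2. ⊥bis P0·P1 via (5.505,19.885): [(0, 20.9771) (32, 14.6287) (32, 40) (0, 40)]  |A|=710.3073
3. ⊥bis P0·P2 via (18.78,24.605): [(0, 20.9771) (16.411, 17.7214) (24.0783, 40) (0, 40)]  |A|=424.3073
4. ⊥bis P0·P3 via (7.025,20.075): [(0, 20.9771) (4.2046, 20.143) (17.1371, 19.8313) (24.0783, 40) (0, 40)]  |A|=410.551
5. ⊥bis P0·P4 via (17.715,16.43): [(0, 20.9771) (4.2046, 20.143) (17.1371, 19.8313) (24.0783, 40) (0, 40)]  |A|=410.551
6. canonical 5-gon: [(0, 20.9771) (4.2046, 20.143) (17.1371, 19.8313) (24.0783, 40) (0, 40)]
7. shoelace: 410.551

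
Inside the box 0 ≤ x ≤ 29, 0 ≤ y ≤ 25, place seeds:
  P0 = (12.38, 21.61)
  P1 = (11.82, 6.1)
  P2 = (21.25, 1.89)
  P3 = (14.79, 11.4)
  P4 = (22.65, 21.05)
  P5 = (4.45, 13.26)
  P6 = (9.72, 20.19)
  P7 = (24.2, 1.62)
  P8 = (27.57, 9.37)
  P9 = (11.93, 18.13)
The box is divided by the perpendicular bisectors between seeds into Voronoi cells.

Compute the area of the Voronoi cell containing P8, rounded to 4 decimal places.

Area of P8's cell: 71.8182

1. box [0,29]×[0,25]: [(0, 0) (29, 0) (29, 25) (0, 25)]
2. ⊥bis P8·P0 via (19.975,15.49): [(7.4933, 0) (29, 0) (29, 25) (27.6381, 25)]  |A|=285.858
3. ⊥bis P8·P1 via (19.695,7.735): [(18.4721, 13.6249) (21.3009, 0) (29, 0) (29, 25) (27.6381, 25)]  |A|=191.7938
4. ⊥bis P8·P2 via (24.41,5.63): [(18.4721, 13.6249) (19.2219, 10.0135) (29, 1.7518) (29, 25) (27.6381, 25)]  |A|=144.6818
5. ⊥bis P8·P3 via (21.18,10.385): [(22.4858, 18.606) (20.8963, 8.5988) (29, 1.7518) (29, 25) (27.6381, 25)]  |A|=126.0648
6. ⊥bis P8·P4 via (25.11,15.21): [(21.7196, 13.7818) (20.8963, 8.5988) (29, 1.7518) (29, 16.8486)]  |A|=78.775
7. ⊥bis P8·P5 via (16.01,11.315): [(21.7196, 13.7818) (20.8963, 8.5988) (29, 1.7518) (29, 16.8486)]  |A|=78.775
8. ⊥bis P8·P6 via (18.645,14.78): [(21.7196, 13.7818) (20.8963, 8.5988) (29, 1.7518) (29, 16.8486)]  |A|=78.775
9. ⊥bis P8·P7 via (25.885,5.495): [(21.7196, 13.7818) (20.8963, 8.5988) (23.1752, 6.6733) (29, 4.1405) (29, 16.8486)]  |A|=71.8182
10. ⊥bis P8·P9 via (19.75,13.75): [(21.7196, 13.7818) (20.8963, 8.5988) (23.1752, 6.6733) (29, 4.1405) (29, 16.8486)]  |A|=71.8182
11. canonical 5-gon: [(21.7196, 13.7818) (20.8963, 8.5988) (23.1752, 6.6733) (29, 4.1405) (29, 16.8486)]
12. shoelace: 71.8182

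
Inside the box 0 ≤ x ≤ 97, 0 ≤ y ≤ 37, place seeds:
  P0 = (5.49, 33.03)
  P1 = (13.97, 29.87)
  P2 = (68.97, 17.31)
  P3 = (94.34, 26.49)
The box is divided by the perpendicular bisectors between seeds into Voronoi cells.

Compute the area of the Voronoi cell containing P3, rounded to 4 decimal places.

1. box [0,97]×[0,37]: [(0, 0) (97, 0) (97, 37) (0, 37)]
2. ⊥bis P3·P0 via (49.915,29.76): [(47.7244, 0) (97, 0) (97, 37) (50.4479, 37)]  |A|=1772.8112
3. ⊥bis P3·P1 via (54.155,28.18): [(52.9699, 0) (97, 0) (97, 37) (54.5259, 37)]  |A|=1600.3276
4. ⊥bis P3·P2 via (81.655,21.9): [(89.5794, 0) (97, 0) (97, 37) (76.1911, 37)]  |A|=522.2449
5. canonical 4-gon: [(89.5794, 0) (97, 0) (97, 37) (76.1911, 37)]
6. shoelace: 522.2449

Area of P3's cell: 522.2449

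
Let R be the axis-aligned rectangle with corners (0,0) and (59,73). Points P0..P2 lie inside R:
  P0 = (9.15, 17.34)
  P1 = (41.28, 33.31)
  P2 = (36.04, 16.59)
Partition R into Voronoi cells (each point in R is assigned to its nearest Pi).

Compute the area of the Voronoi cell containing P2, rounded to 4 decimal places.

Area of P2's cell: 885.5878

1. box [0,59]×[0,73]: [(0, 0) (59, 0) (59, 73) (0, 73)]
2. ⊥bis P2·P0 via (22.595,16.965): [(22.1218, 0) (59, 0) (59, 73) (24.1579, 73)]  |A|=2617.7903
3. ⊥bis P2·P1 via (38.66,24.95): [(22.955, 29.8719) (22.1218, 0) (59, 0) (59, 18.5755)]  |A|=885.5878
4. canonical 4-gon: [(22.955, 29.8719) (22.1218, 0) (59, 0) (59, 18.5755)]
5. shoelace: 885.5878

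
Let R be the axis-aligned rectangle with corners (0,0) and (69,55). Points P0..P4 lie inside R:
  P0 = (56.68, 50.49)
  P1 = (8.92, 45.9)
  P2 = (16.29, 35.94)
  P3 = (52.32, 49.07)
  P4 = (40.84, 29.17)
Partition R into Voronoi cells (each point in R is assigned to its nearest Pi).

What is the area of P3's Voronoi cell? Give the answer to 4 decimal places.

1. box [0,69]×[0,55]: [(0, 0) (69, 0) (69, 55) (0, 55)]
2. ⊥bis P3·P0 via (54.5,49.78): [(0, 0) (69, 0) (69, 5.2589) (52.7999, 55) (0, 55)]  |A|=3392.0946
3. ⊥bis P3·P1 via (30.62,47.485): [(34.0884, 0) (69, 0) (69, 5.2589) (52.7999, 55) (30.0711, 55)]  |A|=1627.7092
4. ⊥bis P3·P2 via (34.305,42.505): [(30.1512, 53.9035) (49.7946, 0) (69, 0) (69, 5.2589) (52.7999, 55) (30.0711, 55)]  |A|=1204.3989
5. ⊥bis P3·P4 via (46.58,39.12): [(30.1512, 53.9035) (32.5995, 47.1852) (60.6074, 31.0278) (52.7999, 55) (30.0711, 55)]  |A|=362.5155
6. canonical 5-gon: [(30.1512, 53.9035) (32.5995, 47.1852) (60.6074, 31.0278) (52.7999, 55) (30.0711, 55)]
7. shoelace: 362.5155

Area of P3's cell: 362.5155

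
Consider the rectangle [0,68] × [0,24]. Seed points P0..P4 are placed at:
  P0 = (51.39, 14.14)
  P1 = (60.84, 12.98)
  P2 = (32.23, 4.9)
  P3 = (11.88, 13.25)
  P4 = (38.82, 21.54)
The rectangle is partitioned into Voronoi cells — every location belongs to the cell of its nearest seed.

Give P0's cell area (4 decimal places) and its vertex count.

1. box [0,68]×[0,24]: [(0, 0) (68, 0) (68, 24) (0, 24)]
2. ⊥bis P0·P1 via (56.115,13.56): [(0, 0) (54.4505, 0) (57.3965, 24) (0, 24)]  |A|=1342.1642
3. ⊥bis P0·P2 via (41.81,9.52): [(46.4011, 0) (54.4505, 0) (57.3965, 24) (34.827, 24)]  |A|=367.428
4. ⊥bis P0·P3 via (31.635,13.695): [(46.4011, 0) (54.4505, 0) (57.3965, 24) (34.827, 24)]  |A|=367.428
5. ⊥bis P0·P4 via (45.105,17.84): [(41.0882, 11.0168) (46.4011, 0) (54.4505, 0) (57.3965, 24) (48.7314, 24)]  |A|=277.1658
6. canonical 5-gon: [(41.0882, 11.0168) (46.4011, 0) (54.4505, 0) (57.3965, 24) (48.7314, 24)]
7. shoelace: 277.1658

Area of P0's cell: 277.1658 (5 vertices)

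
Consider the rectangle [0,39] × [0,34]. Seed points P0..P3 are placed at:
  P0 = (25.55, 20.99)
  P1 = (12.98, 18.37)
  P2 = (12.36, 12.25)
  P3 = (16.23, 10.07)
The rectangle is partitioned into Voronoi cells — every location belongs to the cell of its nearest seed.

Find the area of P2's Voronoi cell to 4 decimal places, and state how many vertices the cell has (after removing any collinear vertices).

1. box [0,39]×[0,34]: [(0, 0) (39, 0) (39, 34) (0, 34)]
2. ⊥bis P2·P0 via (18.955,16.62): [(0, 0) (29.9678, 0) (7.4386, 34) (0, 34)]  |A|=635.9089
3. ⊥bis P2·P1 via (12.67,15.31): [(0, 16.5936) (0, 0) (29.9678, 0) (20.3378, 14.5332)]  |A|=386.502
4. ⊥bis P2·P3 via (14.295,11.16): [(16.4188, 14.9302) (0, 16.5936) (0, 0) (8.0085, 0)]  |A|=196.0074
5. canonical 4-gon: [(16.4188, 14.9302) (0, 16.5936) (0, 0) (8.0085, 0)]
6. shoelace: 196.0074

Area of P2's cell: 196.0074 (4 vertices)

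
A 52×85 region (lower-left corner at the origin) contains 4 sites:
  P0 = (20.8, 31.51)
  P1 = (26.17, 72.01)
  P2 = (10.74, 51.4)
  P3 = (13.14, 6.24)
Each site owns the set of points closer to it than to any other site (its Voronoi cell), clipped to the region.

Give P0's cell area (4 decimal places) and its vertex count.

1. box [0,52]×[0,85]: [(0, 0) (52, 0) (52, 85) (0, 85)]
2. ⊥bis P0·P1 via (23.485,51.76): [(0, 54.8739) (0, 0) (52, 0) (52, 47.9791)]  |A|=2674.1795
3. ⊥bis P0·P2 via (15.77,41.455): [(33.515, 50.4301) (0, 33.4788) (0, 0) (52, 0) (52, 47.9791)]  |A|=2315.6509
4. ⊥bis P0·P3 via (16.97,18.875): [(33.515, 50.4301) (0, 33.4788) (0, 24.0191) (52, 8.2565) (52, 47.9791)]  |A|=1476.4869
5. canonical 5-gon: [(33.515, 50.4301) (0, 33.4788) (0, 24.0191) (52, 8.2565) (52, 47.9791)]
6. shoelace: 1476.4869

Area of P0's cell: 1476.4869 (5 vertices)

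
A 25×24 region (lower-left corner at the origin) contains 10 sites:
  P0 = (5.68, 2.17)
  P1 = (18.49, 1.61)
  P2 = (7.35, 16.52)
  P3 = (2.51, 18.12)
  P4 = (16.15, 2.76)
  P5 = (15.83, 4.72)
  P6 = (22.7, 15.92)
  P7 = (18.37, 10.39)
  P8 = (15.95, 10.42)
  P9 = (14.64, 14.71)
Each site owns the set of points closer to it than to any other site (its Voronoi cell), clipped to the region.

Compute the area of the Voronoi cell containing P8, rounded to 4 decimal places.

1. box [0,25]×[0,24]: [(0, 0) (25, 0) (25, 24) (0, 24)]
2. ⊥bis P8·P0 via (10.815,6.295): [(0, 19.758) (15.8718, 0) (25, 0) (25, 24) (0, 24)]  |A|=443.2018
3. ⊥bis P8·P1 via (17.22,6.015): [(0, 19.758) (12.2021, 4.5683) (25, 8.258) (25, 24) (0, 24)]  |A|=369.5089
4. ⊥bis P8·P2 via (11.65,13.47): [(8.5557, 9.1075) (12.2021, 4.5683) (25, 8.258) (25, 24) (19.119, 24)]  |A|=208.9981
5. ⊥bis P8·P3 via (9.23,14.27): [(8.5557, 9.1075) (12.2021, 4.5683) (25, 8.258) (25, 24) (19.119, 24)]  |A|=208.9981
6. ⊥bis P8·P4 via (16.05,6.59): [(8.5557, 9.1075) (10.6904, 6.4501) (19.5295, 6.6808) (25, 8.258) (25, 24) (19.119, 24)]  |A|=200.5071
7. ⊥bis P8·P5 via (15.89,7.57): [(8.5557, 9.1075) (9.6859, 7.7006) (22.156, 7.4381) (25, 8.258) (25, 24) (19.119, 24)]  |A|=189.7981
8. ⊥bis P8·P6 via (19.325,13.17): [(15.1081, 18.3453) (8.5557, 9.1075) (9.6859, 7.7006) (22.156, 7.4381) (23.6455, 7.8675)]  |A|=86.5484
9. ⊥bis P8·P7 via (17.16,10.405): [(17.2262, 15.7458) (15.1081, 18.3453) (8.5557, 9.1075) (9.6859, 7.7006) (17.1245, 7.544)]  |A|=58.6637
10. ⊥bis P8·P9 via (15.295,12.565): [(17.194, 13.1449) (9.8228, 10.894) (8.5557, 9.1075) (9.6859, 7.7006) (17.1245, 7.544)]  |A|=34.3532
11. canonical 5-gon: [(17.194, 13.1449) (9.8228, 10.894) (8.5557, 9.1075) (9.6859, 7.7006) (17.1245, 7.544)]
12. shoelace: 34.3532

Area of P8's cell: 34.3532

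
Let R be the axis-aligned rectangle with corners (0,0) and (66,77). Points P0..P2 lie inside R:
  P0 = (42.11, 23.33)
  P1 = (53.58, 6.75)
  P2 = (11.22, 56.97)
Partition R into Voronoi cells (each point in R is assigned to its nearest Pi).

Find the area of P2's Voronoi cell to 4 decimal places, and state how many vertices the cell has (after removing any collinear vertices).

Area of P2's cell: 2048.1696 (4 vertices)

1. box [0,66]×[0,77]: [(0, 0) (66, 0) (66, 77) (0, 77)]
2. ⊥bis P2·P0 via (26.665,40.15): [(0, 15.6648) (66, 76.2694) (66, 77) (0, 77)]  |A|=2048.1696
3. ⊥bis P2·P1 via (32.4,31.86): [(0, 15.6648) (66, 76.2694) (66, 77) (0, 77)]  |A|=2048.1696
4. canonical 4-gon: [(0, 15.6648) (66, 76.2694) (66, 77) (0, 77)]
5. shoelace: 2048.1696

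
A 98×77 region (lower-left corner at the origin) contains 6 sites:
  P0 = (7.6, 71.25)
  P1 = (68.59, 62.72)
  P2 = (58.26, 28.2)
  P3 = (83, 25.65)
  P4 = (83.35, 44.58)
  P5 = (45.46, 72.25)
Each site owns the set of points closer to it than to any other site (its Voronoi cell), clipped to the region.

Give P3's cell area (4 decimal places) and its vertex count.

1. box [0,98]×[0,77]: [(0, 0) (98, 0) (98, 77) (0, 77)]
2. ⊥bis P3·P0 via (45.3,48.45): [(15.9987, 0) (98, 0) (98, 77) (62.5663, 77)]  |A|=4521.248
3. ⊥bis P3·P1 via (75.795,44.185): [(32.5554, 27.3767) (15.9987, 0) (98, 0) (98, 52.8166)]  |A|=2850.7449
4. ⊥bis P3·P2 via (70.63,26.925): [(72.2677, 42.8139) (67.8548, 0) (98, 0) (98, 52.8166)]  |A|=1324.863
5. ⊥bis P3·P4 via (83.175,35.115): [(71.4964, 35.3309) (67.8548, 0) (98, 0) (98, 34.8409)]  |A|=994.2335
6. ⊥bis P3·P5 via (64.23,48.95): [(71.4964, 35.3309) (67.8548, 0) (98, 0) (98, 34.8409)]  |A|=994.2335
7. canonical 4-gon: [(71.4964, 35.3309) (67.8548, 0) (98, 0) (98, 34.8409)]
8. shoelace: 994.2335

Area of P3's cell: 994.2335 (4 vertices)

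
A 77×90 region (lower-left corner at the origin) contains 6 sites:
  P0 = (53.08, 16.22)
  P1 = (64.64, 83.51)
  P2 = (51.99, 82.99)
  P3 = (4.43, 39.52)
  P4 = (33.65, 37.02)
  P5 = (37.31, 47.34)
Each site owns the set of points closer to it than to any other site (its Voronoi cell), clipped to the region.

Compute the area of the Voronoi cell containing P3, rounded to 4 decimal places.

1. box [0,77]×[0,90]: [(0, 0) (77, 0) (77, 90) (0, 90)]
2. ⊥bis P3·P0 via (28.755,27.87): [(0, 0) (15.4072, 0) (58.511, 90) (0, 90)]  |A|=3326.3181
3. ⊥bis P3·P1 via (34.535,61.515): [(0, 0) (15.4072, 0) (40.7769, 52.9716) (13.7236, 90) (0, 90)]  |A|=2497.1143
4. ⊥bis P3·P2 via (28.21,61.255): [(0, 0) (15.4072, 0) (39.0592, 49.385) (1.937, 90) (0, 90)]  |A|=2177.4416
5. ⊥bis P3·P4 via (19.04,38.27): [(0, 0) (15.4072, 0) (15.8437, 0.9114) (21.6231, 68.4616) (1.937, 90) (0, 90)]  |A|=1533.4098
6. ⊥bis P3·P5 via (20.87,43.43): [(0, 0) (15.4072, 0) (15.8437, 0.9114) (19.8488, 47.7236) (12.5577, 78.38) (1.937, 90) (0, 90)]  |A|=1430.611
7. canonical 7-gon: [(0, 0) (15.4072, 0) (15.8437, 0.9114) (19.8488, 47.7236) (12.5577, 78.38) (1.937, 90) (0, 90)]
8. shoelace: 1430.611

Area of P3's cell: 1430.6110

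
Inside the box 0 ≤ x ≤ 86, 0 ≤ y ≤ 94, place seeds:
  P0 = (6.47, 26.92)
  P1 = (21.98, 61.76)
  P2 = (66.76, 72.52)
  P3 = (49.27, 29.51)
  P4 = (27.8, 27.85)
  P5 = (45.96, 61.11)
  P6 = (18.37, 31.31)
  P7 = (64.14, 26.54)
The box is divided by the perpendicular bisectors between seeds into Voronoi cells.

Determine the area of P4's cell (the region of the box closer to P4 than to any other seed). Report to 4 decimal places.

Area of P4's cell: 793.5785

1. box [0,86]×[0,94]: [(0, 0) (86, 0) (86, 94) (0, 94)]
2. ⊥bis P4·P0 via (17.135,27.385): [(18.329, 0) (86, 0) (86, 94) (14.2305, 94)]  |A|=6553.7012
3. ⊥bis P4·P1 via (24.89,44.805): [(16.4387, 43.3545) (18.329, 0) (86, 0) (86, 55.2934)]  |A|=3390.0595
4. ⊥bis P4·P2 via (47.28,50.185): [(48.7527, 48.9006) (16.4387, 43.3545) (18.329, 0) (86, 0) (86, 16.4144)]  |A|=2665.9916
5. ⊥bis P4·P3 via (38.535,28.68): [(37.1259, 46.9051) (16.4387, 43.3545) (18.329, 0) (40.7525, 0)]  |A|=977.6834
6. ⊥bis P4·P5 via (36.88,44.48): [(37.3325, 44.2329) (33.5596, 46.293) (16.4387, 43.3545) (18.329, 0) (40.7525, 0)]  |A|=972.8554
7. ⊥bis P4·P6 via (23.085,29.58): [(37.3325, 44.2329) (33.5596, 46.293) (28.9254, 45.4976) (17.6814, 14.8529) (18.329, 0) (40.7525, 0)]  |A|=793.5785
8. ⊥bis P4·P7 via (45.97,27.195): [(37.3325, 44.2329) (33.5596, 46.293) (28.9254, 45.4976) (17.6814, 14.8529) (18.329, 0) (40.7525, 0)]  |A|=793.5785
9. canonical 6-gon: [(37.3325, 44.2329) (33.5596, 46.293) (28.9254, 45.4976) (17.6814, 14.8529) (18.329, 0) (40.7525, 0)]
10. shoelace: 793.5785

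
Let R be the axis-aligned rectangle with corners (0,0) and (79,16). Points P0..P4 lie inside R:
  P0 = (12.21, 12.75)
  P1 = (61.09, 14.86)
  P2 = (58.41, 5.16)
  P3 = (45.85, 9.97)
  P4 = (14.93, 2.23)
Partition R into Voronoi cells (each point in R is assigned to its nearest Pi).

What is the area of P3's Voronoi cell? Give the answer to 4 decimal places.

1. box [0,79]×[0,16]: [(0, 0) (79, 0) (79, 16) (0, 16)]
2. ⊥bis P3·P0 via (29.03,11.36): [(28.0912, 0) (79, 0) (79, 16) (29.4134, 16)]  |A|=803.9627
3. ⊥bis P3·P1 via (53.47,12.415): [(28.0912, 0) (57.4536, 0) (52.3197, 16) (29.4134, 16)]  |A|=418.1487
4. ⊥bis P3·P2 via (52.13,7.565): [(28.0912, 0) (49.2329, 0) (53.7059, 11.6799) (52.3197, 16) (29.4134, 16)]  |A|=370.1403
5. ⊥bis P3·P4 via (30.39,6.1): [(29.0407, 11.49) (31.917, 0) (49.2329, 0) (53.7059, 11.6799) (52.3197, 16) (29.4134, 16)]  |A|=348.1613
6. canonical 6-gon: [(29.0407, 11.49) (31.917, 0) (49.2329, 0) (53.7059, 11.6799) (52.3197, 16) (29.4134, 16)]
7. shoelace: 348.1613

Area of P3's cell: 348.1613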